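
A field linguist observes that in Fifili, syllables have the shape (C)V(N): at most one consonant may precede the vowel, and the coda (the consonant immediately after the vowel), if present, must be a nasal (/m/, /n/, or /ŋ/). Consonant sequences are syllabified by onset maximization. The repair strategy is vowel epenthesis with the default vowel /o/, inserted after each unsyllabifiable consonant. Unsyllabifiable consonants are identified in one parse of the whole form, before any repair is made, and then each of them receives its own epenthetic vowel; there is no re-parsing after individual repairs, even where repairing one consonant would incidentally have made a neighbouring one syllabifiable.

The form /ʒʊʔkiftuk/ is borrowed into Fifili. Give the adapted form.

The consonants /ʔ/, /f/, /k/ cannot be parsed into a legal (C)V(N) syllable (only a nasal (/m/, /n/, or /ŋ/) is licensed in coda position; onsets are limited to one consonant).
Inserting the epenthetic vowel yields /ʔ/ → /ʔo/, /f/ → /fo/, /k/ → /ko/.

ʒʊʔokifotuko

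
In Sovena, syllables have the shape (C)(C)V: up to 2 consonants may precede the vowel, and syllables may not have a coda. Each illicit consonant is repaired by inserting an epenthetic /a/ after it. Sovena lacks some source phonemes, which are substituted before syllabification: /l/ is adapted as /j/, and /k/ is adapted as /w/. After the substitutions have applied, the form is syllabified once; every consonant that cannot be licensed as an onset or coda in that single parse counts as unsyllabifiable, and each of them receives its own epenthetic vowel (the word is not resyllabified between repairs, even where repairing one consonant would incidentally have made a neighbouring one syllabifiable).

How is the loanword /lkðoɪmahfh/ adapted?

jawðoɪmahafaha

Substitution: /l/ → /j/, /k/ → /w/, giving /jwðoɪmahfh/.
Syllabifying with onset maximization leaves /j/, /h/, /f/, /h/ stranded (no codas are permitted; onsets may contain at most 2 consonants).
Each unlicensed consonant becomes the onset of a new syllable: /j/ → /ja/, /h/ → /ha/, /f/ → /fa/, /h/ → /ha/.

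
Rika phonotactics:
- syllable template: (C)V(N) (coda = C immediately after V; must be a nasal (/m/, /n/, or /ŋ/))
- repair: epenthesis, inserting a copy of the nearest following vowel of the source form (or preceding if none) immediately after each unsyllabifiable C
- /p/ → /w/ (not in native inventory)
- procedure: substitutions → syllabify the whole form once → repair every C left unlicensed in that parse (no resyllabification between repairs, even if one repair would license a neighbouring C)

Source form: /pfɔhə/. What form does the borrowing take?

wɔfɔhə

Substitution: /p/ → /w/, giving /wfɔhə/.
Under (C)V(N), the unsyllabifiable consonants are /w/ (only a nasal (/m/, /n/, or /ŋ/) is licensed in coda position; onsets are limited to one consonant).
Inserting the epenthetic vowel yields /w/ → /wɔ/.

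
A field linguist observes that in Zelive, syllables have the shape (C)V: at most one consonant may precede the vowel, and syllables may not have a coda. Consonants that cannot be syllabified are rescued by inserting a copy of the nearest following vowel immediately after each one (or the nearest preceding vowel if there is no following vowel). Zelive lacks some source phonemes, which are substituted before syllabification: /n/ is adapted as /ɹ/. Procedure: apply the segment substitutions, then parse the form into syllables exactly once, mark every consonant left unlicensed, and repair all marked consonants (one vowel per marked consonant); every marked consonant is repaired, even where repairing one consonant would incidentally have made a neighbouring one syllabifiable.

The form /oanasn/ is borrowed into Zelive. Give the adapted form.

oaɹasaɹa

Substitution: /n/ → /ɹ/, giving /oaɹasɹ/.
The consonants /s/, /ɹ/ cannot be parsed into a legal (C)V syllable (no codas are permitted; onsets are limited to one consonant).
Inserting the epenthetic vowel yields /s/ → /sa/, /ɹ/ → /ɹa/.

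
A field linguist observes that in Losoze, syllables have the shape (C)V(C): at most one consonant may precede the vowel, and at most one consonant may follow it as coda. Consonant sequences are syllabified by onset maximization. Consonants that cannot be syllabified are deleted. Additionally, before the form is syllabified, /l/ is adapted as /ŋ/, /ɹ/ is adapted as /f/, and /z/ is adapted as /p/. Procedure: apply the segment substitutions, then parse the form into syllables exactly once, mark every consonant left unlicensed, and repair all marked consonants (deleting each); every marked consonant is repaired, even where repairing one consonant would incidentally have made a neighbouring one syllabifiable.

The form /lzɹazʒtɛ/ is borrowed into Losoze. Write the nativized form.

faptɛ

Substitution: /l/ → /ŋ/, /z/ → /p/, /ɹ/ → /f/, giving /ŋpfapʒtɛ/.
Under (C)V(C), the unsyllabifiable consonants are /ŋ/, /p/, /ʒ/ (at most one coda consonant is licensed; onsets are limited to one consonant).
Deletion applies to /ŋ/, /p/, /ʒ/.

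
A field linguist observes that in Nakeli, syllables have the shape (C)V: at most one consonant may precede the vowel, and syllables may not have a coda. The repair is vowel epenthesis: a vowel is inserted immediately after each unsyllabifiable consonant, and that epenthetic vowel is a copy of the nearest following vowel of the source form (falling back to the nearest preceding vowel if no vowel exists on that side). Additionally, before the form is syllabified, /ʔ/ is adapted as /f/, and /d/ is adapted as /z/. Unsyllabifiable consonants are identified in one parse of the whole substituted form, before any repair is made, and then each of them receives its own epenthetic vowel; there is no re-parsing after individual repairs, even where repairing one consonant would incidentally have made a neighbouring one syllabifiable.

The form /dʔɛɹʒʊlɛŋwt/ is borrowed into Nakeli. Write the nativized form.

Substitution: /d/ → /z/, /ʔ/ → /f/, giving /zfɛɹʒʊlɛŋwt/.
Under (C)V, the unsyllabifiable consonants are /z/, /ɹ/, /ŋ/, /w/, /t/ (no codas are permitted; onsets are limited to one consonant).
Each unlicensed consonant becomes the onset of a new syllable: /z/ → /zɛ/, /ɹ/ → /ɹʊ/, /ŋ/ → /ŋɛ/, /w/ → /wɛ/, /t/ → /tɛ/.

zɛfɛɹʊʒʊlɛŋɛwɛtɛ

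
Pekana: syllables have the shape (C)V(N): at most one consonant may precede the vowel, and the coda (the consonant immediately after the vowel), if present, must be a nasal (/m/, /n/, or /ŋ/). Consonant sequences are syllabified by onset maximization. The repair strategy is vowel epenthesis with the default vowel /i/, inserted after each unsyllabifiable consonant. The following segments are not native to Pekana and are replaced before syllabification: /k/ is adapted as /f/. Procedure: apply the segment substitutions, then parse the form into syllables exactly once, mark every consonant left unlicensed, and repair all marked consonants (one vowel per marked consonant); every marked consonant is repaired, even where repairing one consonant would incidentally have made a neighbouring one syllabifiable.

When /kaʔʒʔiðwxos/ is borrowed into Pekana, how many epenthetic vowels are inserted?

After substitution the input is /faʔʒʔiðwxos/.
The unsyllabifiable consonants are /ʔ/, /ʒ/, /ð/, /w/, /s/; each receives one epenthetic vowel.

5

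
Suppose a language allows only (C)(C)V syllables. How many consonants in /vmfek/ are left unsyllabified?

2

The consonants /v/, /k/ cannot be parsed into a legal (C)(C)V syllable (no codas are permitted; onsets may contain at most 2 consonants).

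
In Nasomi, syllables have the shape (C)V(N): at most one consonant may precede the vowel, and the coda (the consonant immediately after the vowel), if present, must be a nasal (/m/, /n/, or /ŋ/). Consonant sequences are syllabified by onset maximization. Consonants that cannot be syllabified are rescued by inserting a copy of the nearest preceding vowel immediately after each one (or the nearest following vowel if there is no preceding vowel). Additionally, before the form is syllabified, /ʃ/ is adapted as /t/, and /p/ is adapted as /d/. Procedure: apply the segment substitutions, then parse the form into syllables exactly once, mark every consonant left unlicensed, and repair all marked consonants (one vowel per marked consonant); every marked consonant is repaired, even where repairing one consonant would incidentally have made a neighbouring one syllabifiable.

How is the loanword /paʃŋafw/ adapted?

Substitution: /p/ → /d/, /ʃ/ → /t/, giving /datŋafw/.
The consonants /t/, /f/, /w/ cannot be parsed into a legal (C)V(N) syllable (only a nasal (/m/, /n/, or /ŋ/) is licensed in coda position; onsets are limited to one consonant).
Epenthesis after each stranded consonant: /t/ → /ta/, /f/ → /fa/, /w/ → /wa/.

dataŋafawa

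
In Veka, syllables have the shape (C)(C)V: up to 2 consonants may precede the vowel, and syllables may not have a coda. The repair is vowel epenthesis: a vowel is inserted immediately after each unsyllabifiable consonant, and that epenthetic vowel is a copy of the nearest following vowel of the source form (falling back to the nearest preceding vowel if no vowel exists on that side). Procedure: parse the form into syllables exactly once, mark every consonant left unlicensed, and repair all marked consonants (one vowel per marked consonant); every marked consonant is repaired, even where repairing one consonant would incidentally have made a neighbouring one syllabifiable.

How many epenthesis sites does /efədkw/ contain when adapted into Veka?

3

The unsyllabifiable consonants are /d/, /k/, /w/; each receives one epenthetic vowel.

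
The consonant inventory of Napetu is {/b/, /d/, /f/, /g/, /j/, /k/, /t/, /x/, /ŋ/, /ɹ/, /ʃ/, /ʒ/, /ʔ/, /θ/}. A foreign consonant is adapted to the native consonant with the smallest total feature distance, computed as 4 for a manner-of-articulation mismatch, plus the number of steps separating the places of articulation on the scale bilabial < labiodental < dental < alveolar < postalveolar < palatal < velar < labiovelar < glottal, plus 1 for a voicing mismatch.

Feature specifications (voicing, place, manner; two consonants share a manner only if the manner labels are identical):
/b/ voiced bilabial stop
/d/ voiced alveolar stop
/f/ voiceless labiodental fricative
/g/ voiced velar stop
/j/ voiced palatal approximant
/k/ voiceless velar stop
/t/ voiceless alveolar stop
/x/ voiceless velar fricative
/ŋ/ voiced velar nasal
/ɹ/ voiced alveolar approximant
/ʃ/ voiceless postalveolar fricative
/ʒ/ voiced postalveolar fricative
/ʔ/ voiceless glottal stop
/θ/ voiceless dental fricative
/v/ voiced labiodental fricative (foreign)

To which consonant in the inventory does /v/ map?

/f/ is closest: same manner (fricative), place distance 0 (labiodental→labiodental), voicing differs (+1); total 1. Next closest is /θ/ at distance 2.

f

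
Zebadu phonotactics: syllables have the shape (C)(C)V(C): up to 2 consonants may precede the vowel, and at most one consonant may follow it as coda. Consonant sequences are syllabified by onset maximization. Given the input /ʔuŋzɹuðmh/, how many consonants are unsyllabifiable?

2

Under (C)(C)V(C), the unsyllabifiable consonants are /m/, /h/ (at most one coda consonant is licensed; onsets may contain at most 2 consonants).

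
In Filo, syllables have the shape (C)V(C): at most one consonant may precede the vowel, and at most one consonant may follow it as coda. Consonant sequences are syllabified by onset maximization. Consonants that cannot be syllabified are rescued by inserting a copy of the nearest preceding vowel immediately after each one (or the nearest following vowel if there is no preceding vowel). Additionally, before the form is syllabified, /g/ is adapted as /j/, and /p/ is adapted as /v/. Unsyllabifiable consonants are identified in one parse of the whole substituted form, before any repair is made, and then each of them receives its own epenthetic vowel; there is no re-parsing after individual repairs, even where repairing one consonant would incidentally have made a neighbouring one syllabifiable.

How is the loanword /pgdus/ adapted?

Substitution: /p/ → /v/, /g/ → /j/, giving /vjdus/.
Under (C)V(C), the unsyllabifiable consonants are /v/, /j/ (at most one coda consonant is licensed; onsets are limited to one consonant).
Inserting the epenthetic vowel yields /v/ → /vu/, /j/ → /ju/.

vujudus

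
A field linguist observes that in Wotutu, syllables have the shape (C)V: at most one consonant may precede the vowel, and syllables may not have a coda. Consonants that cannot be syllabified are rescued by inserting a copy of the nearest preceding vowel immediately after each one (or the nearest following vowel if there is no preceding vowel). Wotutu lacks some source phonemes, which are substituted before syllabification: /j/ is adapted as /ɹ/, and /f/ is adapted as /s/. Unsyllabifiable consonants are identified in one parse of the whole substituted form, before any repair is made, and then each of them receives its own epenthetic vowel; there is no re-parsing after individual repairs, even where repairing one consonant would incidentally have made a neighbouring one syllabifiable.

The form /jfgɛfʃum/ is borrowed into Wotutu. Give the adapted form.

ɹɛsɛgɛsɛʃumu

Substitution: /j/ → /ɹ/, /f/ → /s/, giving /ɹsgɛsʃum/.
The consonants /ɹ/, /s/, /s/, /m/ cannot be parsed into a legal (C)V syllable (no codas are permitted; onsets are limited to one consonant).
Each unlicensed consonant becomes the onset of a new syllable: /ɹ/ → /ɹɛ/, /s/ → /sɛ/, /s/ → /sɛ/, /m/ → /mu/.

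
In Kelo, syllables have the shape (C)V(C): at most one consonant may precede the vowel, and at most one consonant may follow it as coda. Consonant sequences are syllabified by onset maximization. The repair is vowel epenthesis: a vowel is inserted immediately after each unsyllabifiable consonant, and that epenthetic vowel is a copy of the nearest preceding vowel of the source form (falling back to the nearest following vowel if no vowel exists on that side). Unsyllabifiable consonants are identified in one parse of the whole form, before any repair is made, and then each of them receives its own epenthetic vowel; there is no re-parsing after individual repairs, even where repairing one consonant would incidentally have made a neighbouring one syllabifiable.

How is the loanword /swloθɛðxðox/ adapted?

sowoloθɛðxɛðox

Syllabifying with onset maximization leaves /s/, /w/, /x/ stranded (at most one coda consonant is licensed; onsets are limited to one consonant).
Inserting the epenthetic vowel yields /s/ → /so/, /w/ → /wo/, /x/ → /xɛ/.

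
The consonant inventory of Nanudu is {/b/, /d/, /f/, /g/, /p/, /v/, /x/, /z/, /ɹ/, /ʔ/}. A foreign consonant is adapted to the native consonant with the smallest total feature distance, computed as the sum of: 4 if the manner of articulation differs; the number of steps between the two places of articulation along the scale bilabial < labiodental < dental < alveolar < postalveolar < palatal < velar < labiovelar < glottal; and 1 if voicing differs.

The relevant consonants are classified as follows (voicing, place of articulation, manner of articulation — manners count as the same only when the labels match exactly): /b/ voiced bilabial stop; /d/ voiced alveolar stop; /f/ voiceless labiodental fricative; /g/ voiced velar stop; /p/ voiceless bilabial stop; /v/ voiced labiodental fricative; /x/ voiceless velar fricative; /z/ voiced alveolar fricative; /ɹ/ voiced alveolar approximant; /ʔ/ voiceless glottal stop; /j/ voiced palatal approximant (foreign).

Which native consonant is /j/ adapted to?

ɹ

/ɹ/ is closest: same manner (approximant), place distance 2 (palatal→alveolar), same voicing; total 2. Next closest is /g/ at distance 5.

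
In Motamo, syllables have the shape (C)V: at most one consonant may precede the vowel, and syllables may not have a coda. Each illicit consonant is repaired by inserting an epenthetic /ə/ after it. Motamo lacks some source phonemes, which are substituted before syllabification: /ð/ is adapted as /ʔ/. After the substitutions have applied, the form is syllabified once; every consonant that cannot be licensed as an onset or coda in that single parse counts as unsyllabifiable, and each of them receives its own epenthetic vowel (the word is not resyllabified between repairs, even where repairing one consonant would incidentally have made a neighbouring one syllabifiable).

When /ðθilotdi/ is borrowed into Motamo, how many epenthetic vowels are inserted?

2

After substitution the input is /ʔθilotdi/.
The unsyllabifiable consonants are /ʔ/, /t/; each receives one epenthetic vowel.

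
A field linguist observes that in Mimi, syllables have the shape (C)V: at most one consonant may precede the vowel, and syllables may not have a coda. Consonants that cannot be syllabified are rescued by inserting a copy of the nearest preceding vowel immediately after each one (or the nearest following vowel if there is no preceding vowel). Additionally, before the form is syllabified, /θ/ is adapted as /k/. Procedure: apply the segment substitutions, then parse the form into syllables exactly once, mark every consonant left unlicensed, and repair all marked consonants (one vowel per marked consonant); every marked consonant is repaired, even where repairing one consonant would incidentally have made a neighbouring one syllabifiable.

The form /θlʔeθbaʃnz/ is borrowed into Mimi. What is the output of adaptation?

Substitution: /θ/ → /k/, giving /klʔekbaʃnz/.
Under (C)V, the unsyllabifiable consonants are /k/, /l/, /k/, /ʃ/, /n/, /z/ (no codas are permitted; onsets are limited to one consonant).
Epenthesis after each stranded consonant: /k/ → /ke/, /l/ → /le/, /k/ → /ke/, /ʃ/ → /ʃa/, /n/ → /na/, /z/ → /za/.

keleʔekebaʃanaza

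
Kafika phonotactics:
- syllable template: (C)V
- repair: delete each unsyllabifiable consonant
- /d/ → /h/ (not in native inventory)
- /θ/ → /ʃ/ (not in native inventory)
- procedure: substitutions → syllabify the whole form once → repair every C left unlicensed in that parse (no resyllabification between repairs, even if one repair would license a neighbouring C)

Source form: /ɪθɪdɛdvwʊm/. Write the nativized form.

ɪʃɪhɛwʊ

Substitution: /θ/ → /ʃ/, /d/ → /h/, giving /ɪʃɪhɛhvwʊm/.
Under (C)V, the unsyllabifiable consonants are /h/, /v/, /m/ (no codas are permitted; onsets are limited to one consonant).
Each unlicensed consonant is deleted: /h/, /v/, /m/.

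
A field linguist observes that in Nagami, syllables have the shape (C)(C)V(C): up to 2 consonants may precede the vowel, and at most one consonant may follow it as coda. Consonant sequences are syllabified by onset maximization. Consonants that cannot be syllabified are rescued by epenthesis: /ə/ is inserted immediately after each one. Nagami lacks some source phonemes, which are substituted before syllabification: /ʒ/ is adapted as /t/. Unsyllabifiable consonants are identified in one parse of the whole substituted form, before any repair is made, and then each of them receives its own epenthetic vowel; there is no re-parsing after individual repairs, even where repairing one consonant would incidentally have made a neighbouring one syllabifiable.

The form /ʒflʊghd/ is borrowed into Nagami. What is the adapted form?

təflʊghədə

Substitution: /ʒ/ → /t/, giving /tflʊghd/.
The consonants /t/, /h/, /d/ cannot be parsed into a legal (C)(C)V(C) syllable (at most one coda consonant is licensed; onsets may contain at most 2 consonants).
Epenthesis after each stranded consonant: /t/ → /tə/, /h/ → /hə/, /d/ → /də/.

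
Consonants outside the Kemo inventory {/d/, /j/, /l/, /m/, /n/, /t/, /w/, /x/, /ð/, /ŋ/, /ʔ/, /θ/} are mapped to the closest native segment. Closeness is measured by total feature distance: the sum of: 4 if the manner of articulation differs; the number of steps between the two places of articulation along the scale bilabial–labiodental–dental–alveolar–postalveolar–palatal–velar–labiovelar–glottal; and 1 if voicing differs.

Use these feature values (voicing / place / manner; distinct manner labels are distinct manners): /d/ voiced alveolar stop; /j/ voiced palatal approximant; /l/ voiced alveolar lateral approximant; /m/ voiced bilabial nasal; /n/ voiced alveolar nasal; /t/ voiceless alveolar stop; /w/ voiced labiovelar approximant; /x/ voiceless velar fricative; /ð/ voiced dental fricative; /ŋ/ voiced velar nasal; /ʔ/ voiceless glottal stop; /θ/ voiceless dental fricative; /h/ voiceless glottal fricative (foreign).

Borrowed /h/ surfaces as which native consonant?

/x/ is closest: same manner (fricative), place distance 2 (glottal→velar), same voicing; total 2. Next closest is /ʔ/ at distance 4.

x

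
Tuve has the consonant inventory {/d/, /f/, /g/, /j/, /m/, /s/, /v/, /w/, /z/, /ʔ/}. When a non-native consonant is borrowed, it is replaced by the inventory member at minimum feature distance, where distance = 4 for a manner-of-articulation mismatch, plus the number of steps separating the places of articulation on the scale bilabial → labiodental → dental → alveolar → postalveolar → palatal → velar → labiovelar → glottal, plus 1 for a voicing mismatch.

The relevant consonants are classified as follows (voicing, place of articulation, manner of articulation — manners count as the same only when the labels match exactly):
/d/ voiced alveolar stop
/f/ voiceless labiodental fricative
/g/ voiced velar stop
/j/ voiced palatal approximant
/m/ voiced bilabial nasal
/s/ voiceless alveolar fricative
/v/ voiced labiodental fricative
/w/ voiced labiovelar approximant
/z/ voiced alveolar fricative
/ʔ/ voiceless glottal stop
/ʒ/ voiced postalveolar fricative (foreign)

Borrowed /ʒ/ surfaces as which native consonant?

/z/ is closest: same manner (fricative), place distance 1 (postalveolar→alveolar), same voicing; total 1. Next closest is /s/ at distance 2.

z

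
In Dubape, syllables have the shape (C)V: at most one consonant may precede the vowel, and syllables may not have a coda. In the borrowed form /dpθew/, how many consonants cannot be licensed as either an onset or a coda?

3

The consonants /d/, /p/, /w/ cannot be parsed into a legal (C)V syllable (no codas are permitted; onsets are limited to one consonant).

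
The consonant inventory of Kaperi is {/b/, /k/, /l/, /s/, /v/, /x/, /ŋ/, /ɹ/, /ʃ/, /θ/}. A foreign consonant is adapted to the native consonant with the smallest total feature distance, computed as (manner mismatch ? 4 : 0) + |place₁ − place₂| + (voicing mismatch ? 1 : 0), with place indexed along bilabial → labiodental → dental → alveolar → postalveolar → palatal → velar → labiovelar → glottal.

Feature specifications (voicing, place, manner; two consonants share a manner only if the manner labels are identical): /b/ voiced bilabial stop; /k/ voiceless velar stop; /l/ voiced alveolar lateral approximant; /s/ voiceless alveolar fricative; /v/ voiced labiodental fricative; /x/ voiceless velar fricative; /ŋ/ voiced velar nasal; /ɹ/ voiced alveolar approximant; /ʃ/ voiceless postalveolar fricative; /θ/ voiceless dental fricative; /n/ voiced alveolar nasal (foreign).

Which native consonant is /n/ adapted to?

/ŋ/ is closest: same manner (nasal), place distance 3 (alveolar→velar), same voicing; total 3. Next closest is /l/ at distance 4.

ŋ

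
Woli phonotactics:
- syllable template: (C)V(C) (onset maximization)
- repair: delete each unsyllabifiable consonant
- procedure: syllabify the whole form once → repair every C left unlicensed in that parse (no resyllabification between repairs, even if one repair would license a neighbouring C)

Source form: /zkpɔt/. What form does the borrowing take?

The consonants /z/, /k/ cannot be parsed into a legal (C)V(C) syllable (at most one coda consonant is licensed; onsets are limited to one consonant).
Deleting the stranded consonants removes /z/, /k/.

pɔt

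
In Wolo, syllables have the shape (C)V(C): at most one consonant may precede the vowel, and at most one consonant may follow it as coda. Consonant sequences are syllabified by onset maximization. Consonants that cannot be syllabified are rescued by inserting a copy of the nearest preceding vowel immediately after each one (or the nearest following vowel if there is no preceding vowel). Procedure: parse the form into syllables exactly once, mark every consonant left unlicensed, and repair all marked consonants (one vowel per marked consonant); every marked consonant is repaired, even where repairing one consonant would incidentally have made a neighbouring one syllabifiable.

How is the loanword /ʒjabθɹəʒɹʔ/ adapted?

ʒajabθaɹəʒɹəʔə

Under (C)V(C), the unsyllabifiable consonants are /ʒ/, /θ/, /ɹ/, /ʔ/ (at most one coda consonant is licensed; onsets are limited to one consonant).
Inserting the epenthetic vowel yields /ʒ/ → /ʒa/, /θ/ → /θa/, /ɹ/ → /ɹə/, /ʔ/ → /ʔə/.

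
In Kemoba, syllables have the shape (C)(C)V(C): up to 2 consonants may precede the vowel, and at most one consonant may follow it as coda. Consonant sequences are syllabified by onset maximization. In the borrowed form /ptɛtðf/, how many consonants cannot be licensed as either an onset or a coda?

Syllabifying with onset maximization leaves /ð/, /f/ stranded (at most one coda consonant is licensed; onsets may contain at most 2 consonants).

2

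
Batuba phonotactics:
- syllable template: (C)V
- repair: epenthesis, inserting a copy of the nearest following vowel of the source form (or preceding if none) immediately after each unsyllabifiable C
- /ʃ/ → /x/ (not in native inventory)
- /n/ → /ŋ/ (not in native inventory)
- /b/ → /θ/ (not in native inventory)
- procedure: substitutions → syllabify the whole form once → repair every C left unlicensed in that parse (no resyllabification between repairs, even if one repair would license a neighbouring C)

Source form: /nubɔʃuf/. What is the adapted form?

ŋuθɔxufu

Substitution: /n/ → /ŋ/, /b/ → /θ/, /ʃ/ → /x/, giving /ŋuθɔxuf/.
The consonants /f/ cannot be parsed into a legal (C)V syllable (no codas are permitted; onsets are limited to one consonant).
Each unlicensed consonant becomes the onset of a new syllable: /f/ → /fu/.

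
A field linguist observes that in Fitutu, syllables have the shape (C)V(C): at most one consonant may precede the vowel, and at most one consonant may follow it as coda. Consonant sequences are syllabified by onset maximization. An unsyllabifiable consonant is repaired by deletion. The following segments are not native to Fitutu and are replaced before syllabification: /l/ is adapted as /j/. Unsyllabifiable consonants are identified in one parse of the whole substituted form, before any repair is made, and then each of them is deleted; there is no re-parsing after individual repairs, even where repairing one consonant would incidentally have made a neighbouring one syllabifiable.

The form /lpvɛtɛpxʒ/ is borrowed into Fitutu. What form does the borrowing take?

vɛtɛp

Substitution: /l/ → /j/, giving /jpvɛtɛpxʒ/.
The consonants /j/, /p/, /x/, /ʒ/ cannot be parsed into a legal (C)V(C) syllable (at most one coda consonant is licensed; onsets are limited to one consonant).
Deleting the stranded consonants removes /j/, /p/, /x/, /ʒ/.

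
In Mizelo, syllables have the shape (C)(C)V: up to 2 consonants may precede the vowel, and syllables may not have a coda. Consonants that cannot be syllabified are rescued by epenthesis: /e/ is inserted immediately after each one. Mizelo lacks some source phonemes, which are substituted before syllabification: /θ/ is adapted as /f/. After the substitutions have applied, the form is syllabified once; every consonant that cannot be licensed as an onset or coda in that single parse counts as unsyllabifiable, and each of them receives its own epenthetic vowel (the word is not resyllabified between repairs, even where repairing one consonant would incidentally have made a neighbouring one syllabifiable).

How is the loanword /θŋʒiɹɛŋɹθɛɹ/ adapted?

feŋʒiɹɛŋeɹfɛɹe

Substitution: /θ/ → /f/, giving /fŋʒiɹɛŋɹfɛɹ/.
The consonants /f/, /ŋ/, /ɹ/ cannot be parsed into a legal (C)(C)V syllable (no codas are permitted; onsets may contain at most 2 consonants).
Epenthesis after each stranded consonant: /f/ → /fe/, /ŋ/ → /ŋe/, /ɹ/ → /ɹe/.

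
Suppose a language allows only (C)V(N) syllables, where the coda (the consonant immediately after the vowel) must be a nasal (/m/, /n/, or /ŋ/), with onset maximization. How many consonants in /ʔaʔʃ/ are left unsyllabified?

2

Under (C)V(N), the unsyllabifiable consonants are /ʔ/, /ʃ/ (only a nasal (/m/, /n/, or /ŋ/) is licensed in coda position; onsets are limited to one consonant).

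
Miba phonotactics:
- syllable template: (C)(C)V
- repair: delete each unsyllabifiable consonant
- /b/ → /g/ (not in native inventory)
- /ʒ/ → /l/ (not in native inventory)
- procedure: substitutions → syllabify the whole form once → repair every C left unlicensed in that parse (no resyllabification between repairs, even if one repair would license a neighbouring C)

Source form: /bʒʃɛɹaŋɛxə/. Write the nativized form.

Substitution: /b/ → /g/, /ʒ/ → /l/, giving /glʃɛɹaŋɛxə/.
Under (C)(C)V, the unsyllabifiable consonants are /g/ (no codas are permitted; onsets may contain at most 2 consonants).
Deleting the stranded consonants removes /g/.

lʃɛɹaŋɛxə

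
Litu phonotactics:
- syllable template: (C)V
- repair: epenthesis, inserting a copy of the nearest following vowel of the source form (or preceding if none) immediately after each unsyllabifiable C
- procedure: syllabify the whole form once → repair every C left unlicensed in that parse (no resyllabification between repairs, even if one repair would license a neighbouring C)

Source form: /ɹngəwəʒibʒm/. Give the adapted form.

ɹənəgəwəʒibiʒimi

Under (C)V, the unsyllabifiable consonants are /ɹ/, /n/, /b/, /ʒ/, /m/ (no codas are permitted; onsets are limited to one consonant).
Epenthesis after each stranded consonant: /ɹ/ → /ɹə/, /n/ → /nə/, /b/ → /bi/, /ʒ/ → /ʒi/, /m/ → /mi/.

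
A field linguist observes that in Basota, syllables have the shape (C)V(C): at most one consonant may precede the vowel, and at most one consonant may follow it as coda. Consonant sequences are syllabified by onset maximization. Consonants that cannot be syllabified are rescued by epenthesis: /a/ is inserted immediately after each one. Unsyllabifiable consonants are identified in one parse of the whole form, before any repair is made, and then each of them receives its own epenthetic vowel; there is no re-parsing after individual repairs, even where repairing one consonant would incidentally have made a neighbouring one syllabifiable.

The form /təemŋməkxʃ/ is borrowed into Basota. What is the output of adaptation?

Syllabifying with onset maximization leaves /ŋ/, /x/, /ʃ/ stranded (at most one coda consonant is licensed; onsets are limited to one consonant).
Each unlicensed consonant becomes the onset of a new syllable: /ŋ/ → /ŋa/, /x/ → /xa/, /ʃ/ → /ʃa/.

təemŋaməkxaʃa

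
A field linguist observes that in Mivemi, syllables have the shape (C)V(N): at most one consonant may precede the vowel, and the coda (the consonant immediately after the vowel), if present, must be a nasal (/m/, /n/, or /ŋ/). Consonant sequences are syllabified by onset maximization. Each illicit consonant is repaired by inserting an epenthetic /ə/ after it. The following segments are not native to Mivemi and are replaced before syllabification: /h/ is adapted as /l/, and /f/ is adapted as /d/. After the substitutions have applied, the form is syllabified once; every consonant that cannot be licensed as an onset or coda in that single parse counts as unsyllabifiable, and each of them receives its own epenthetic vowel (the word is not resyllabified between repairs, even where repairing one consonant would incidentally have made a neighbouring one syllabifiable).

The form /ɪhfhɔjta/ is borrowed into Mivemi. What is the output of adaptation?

ɪlədəlɔjəta

Substitution: /h/ → /l/, /f/ → /d/, giving /ɪldlɔjta/.
The consonants /l/, /d/, /j/ cannot be parsed into a legal (C)V(N) syllable (only a nasal (/m/, /n/, or /ŋ/) is licensed in coda position; onsets are limited to one consonant).
Inserting the epenthetic vowel yields /l/ → /lə/, /d/ → /də/, /j/ → /jə/.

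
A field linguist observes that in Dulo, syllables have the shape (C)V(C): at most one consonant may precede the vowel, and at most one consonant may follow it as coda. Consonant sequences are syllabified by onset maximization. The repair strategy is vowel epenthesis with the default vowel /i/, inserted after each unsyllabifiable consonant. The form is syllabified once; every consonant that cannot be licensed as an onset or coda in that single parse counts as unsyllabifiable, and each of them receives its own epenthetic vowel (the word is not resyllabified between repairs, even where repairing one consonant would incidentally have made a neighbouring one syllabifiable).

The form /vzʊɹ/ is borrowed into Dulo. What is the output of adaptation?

vizʊɹ

Under (C)V(C), the unsyllabifiable consonants are /v/ (at most one coda consonant is licensed; onsets are limited to one consonant).
Each unlicensed consonant becomes the onset of a new syllable: /v/ → /vi/.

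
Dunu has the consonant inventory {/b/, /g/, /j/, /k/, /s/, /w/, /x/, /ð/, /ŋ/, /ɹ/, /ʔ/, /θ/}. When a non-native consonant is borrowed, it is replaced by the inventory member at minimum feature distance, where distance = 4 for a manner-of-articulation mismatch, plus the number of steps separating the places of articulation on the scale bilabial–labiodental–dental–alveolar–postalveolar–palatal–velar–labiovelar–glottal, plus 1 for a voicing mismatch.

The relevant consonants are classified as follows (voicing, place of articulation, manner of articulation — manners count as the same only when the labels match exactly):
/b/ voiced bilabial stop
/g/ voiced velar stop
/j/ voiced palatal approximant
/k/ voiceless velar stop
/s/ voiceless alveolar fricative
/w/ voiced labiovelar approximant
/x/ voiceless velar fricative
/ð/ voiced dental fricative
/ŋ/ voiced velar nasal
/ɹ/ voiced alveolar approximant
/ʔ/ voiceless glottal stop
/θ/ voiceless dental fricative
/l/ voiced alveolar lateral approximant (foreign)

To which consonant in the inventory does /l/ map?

/ɹ/ is closest: manner differs (lateral approximant→approximant, +4), place distance 0 (alveolar→alveolar), same voicing; total 4. Next closest is /s/ at distance 5.

ɹ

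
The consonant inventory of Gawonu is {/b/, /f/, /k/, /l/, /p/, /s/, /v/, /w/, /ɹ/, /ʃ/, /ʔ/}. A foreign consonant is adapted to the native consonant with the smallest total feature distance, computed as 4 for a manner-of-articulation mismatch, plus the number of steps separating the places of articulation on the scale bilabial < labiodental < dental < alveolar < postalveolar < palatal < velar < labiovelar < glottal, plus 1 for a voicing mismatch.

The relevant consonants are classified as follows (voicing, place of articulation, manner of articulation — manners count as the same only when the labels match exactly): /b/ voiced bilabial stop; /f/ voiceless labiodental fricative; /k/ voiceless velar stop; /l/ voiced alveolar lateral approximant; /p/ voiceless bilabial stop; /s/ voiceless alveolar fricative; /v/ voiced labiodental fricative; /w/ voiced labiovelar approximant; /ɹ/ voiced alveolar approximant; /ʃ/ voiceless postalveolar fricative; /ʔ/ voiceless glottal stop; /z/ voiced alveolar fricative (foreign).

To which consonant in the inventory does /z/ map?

s

/s/ is closest: same manner (fricative), place distance 0 (alveolar→alveolar), voicing differs (+1); total 1. Next closest is /v/ at distance 2.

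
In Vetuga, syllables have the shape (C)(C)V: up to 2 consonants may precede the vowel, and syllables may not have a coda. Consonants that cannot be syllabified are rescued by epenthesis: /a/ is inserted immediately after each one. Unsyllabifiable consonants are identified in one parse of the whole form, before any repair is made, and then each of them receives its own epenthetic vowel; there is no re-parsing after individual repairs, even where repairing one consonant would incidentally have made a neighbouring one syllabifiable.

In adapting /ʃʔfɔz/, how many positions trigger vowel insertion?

The unsyllabifiable consonants are /ʃ/, /z/; each receives one epenthetic vowel.

2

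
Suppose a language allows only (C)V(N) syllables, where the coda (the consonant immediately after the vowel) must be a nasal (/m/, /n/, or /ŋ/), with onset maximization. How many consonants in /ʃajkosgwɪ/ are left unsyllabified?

Syllabifying with onset maximization leaves /j/, /s/, /g/ stranded (only a nasal (/m/, /n/, or /ŋ/) is licensed in coda position; onsets are limited to one consonant).

3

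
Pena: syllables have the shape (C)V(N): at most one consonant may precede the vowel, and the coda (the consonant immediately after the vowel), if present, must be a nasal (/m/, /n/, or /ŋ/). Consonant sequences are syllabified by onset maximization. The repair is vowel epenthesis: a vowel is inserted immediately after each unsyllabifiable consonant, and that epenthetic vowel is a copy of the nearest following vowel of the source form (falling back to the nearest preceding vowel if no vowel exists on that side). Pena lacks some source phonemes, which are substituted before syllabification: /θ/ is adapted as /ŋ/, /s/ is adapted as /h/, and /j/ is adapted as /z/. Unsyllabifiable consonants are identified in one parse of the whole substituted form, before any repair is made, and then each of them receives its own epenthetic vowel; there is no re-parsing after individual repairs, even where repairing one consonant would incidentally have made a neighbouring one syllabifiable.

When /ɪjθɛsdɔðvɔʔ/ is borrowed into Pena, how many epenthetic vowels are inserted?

4

After substitution the input is /ɪzŋɛhdɔðvɔʔ/.
The unsyllabifiable consonants are /z/, /h/, /ð/, /ʔ/; each receives one epenthetic vowel.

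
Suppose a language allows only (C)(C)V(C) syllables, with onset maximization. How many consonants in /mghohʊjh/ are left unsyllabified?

The consonants /m/, /h/ cannot be parsed into a legal (C)(C)V(C) syllable (at most one coda consonant is licensed; onsets may contain at most 2 consonants).

2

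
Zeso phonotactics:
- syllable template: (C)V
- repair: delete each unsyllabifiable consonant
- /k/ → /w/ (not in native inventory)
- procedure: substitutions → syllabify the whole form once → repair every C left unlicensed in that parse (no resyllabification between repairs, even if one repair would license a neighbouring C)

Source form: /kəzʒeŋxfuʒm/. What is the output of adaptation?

Substitution: /k/ → /w/, giving /wəzʒeŋxfuʒm/.
The consonants /z/, /ŋ/, /x/, /ʒ/, /m/ cannot be parsed into a legal (C)V syllable (no codas are permitted; onsets are limited to one consonant).
Each unlicensed consonant is deleted: /z/, /ŋ/, /x/, /ʒ/, /m/.

wəʒefu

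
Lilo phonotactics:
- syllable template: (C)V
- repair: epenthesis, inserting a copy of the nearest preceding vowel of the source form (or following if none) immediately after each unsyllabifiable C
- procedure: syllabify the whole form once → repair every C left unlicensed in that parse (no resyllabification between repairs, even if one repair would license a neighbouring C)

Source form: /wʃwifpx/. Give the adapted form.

Under (C)V, the unsyllabifiable consonants are /w/, /ʃ/, /f/, /p/, /x/ (no codas are permitted; onsets are limited to one consonant).
Each unlicensed consonant becomes the onset of a new syllable: /w/ → /wi/, /ʃ/ → /ʃi/, /f/ → /fi/, /p/ → /pi/, /x/ → /xi/.

wiʃiwifipixi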